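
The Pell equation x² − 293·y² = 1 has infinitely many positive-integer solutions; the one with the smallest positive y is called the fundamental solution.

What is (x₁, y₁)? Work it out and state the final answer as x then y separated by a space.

12320649 719780

d=293: √d = [17; 8,1,1,8,34] (ℓ=5, odd), read p_9/q_9
k=0  a_k=17  p_k/q_k = 17/1
k=1  a_k=8  p_k/q_k = 137/8
k=2  a_k=1  p_k/q_k = 154/9
…
k=4  a_k=8  p_k/q_k = 2482/145
k=5  a_k=34  p_k/q_k = 84679/4947
…
k=8  a_k=1  p_k/q_k = 1444507/84389
k=9  a_k=8  p_k/q_k = 12320649/719780
(x₁, y₁) = (12320649, 719780);  12320649² − 293·719780² = 1 ✓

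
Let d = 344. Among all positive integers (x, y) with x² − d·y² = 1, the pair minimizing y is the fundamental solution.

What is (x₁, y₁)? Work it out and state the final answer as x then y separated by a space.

√344 → a₀=18, period (1,1,4,1,3,1,4,1,1,36); ℓ=10 even so k=9
a_0=18:  p_0=18·1+0=18,  q_0=18·0+1=1
a_1=1:  p_1=1·18+1=19,  q_1=1·1+0=1
a_2=1:  p_2=1·19+18=37,  q_2=1·1+1=2
a_3=4:  p_3=4·37+19=167,  q_3=4·2+1=9
a_4=1:  p_4=1·167+37=204,  q_4=1·9+2=11
a_5=3:  p_5=3·204+167=779,  q_5=3·11+9=42
a_6=1:  p_6=1·779+204=983,  q_6=1·42+11=53
a_7=4:  p_7=4·983+779=4711,  q_7=4·53+42=254
a_8=1:  p_8=1·4711+983=5694,  q_8=1·254+53=307
a_9=1:  p_9=1·5694+4711=10405,  q_9=1·307+254=561
fundamental: x₁=10405, y₁=561  (since 108264025 − 344·314721 = 1)

10405 561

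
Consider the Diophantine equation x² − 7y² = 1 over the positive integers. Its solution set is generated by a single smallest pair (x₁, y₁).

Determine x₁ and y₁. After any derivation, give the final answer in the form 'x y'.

8 3

√7 = [2; 1,1,1,4, …], period ℓ=4 (even) → k=3
i=0: a=2 ⇒ p=2, q=1
i=1: a=1 ⇒ p=3, q=1
i=2: a=1 ⇒ p=5, q=2
i=3: a=1 ⇒ p=8, q=3
fundamental: x₁=8, y₁=3  (since 64 − 7·9 = 1)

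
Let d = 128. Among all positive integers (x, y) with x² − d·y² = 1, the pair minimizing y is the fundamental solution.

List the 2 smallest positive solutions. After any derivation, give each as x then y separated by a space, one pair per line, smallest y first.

√128 = [11; 3,5,3,22, …], period ℓ=4 (even) → k=3
i=0: a=11 ⇒ p=11, q=1
…
i=2: a=5 ⇒ p=181, q=16
i=3: a=3 ⇒ p=577, q=51
(x₁, y₁) = (577, 51);  577² − 128·51² = 1 ✓
n=2: (577,51)∘(577,51) = (577·577+128·51·51, 577·51+51·577) = (665857,58854)

577 51
665857 58854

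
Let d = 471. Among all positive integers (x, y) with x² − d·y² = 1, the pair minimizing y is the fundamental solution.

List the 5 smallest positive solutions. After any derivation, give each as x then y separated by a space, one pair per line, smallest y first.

7838695 361188
122890278606049 5662485139320
1926598824915678693415 88772987898323613612
30204041151744689101078780801 1391728752747293974319493360
473520532711948744867536551663095975 21818674431032810307068783683516788

√471 = [21; 1,2,2,1,3,…,2,1,42, …], period ℓ=14 (even) → k=13
step 0: (21, 1)  from 21·(1,0) + (0,1)
…
step 2: (65, 3)  from 2·(22,1) + (21,1)
…
step 4: (217, 10)  from 1·(152,7) + (65,3)
…
step 9: (644804, 29711)  from 3·(198665,9154) + (48809,2249)
…
step 11: (2331742, 107441)  from 2·(843469,38865) + (644804,29711)
step 12: (5506953, 253747)  from 2·(2331742,107441) + (843469,38865)
step 13: (7838695, 361188)  from 1·(5506953,253747) + (2331742,107441)
(x₁, y₁) = (7838695, 361188);  7838695² − 471·361188² = 1 ✓
k=2:  x_2 = 7838695·7838695+471·361188·361188 = 122890278606049,  y_2 = 7838695·361188+361188·7838695 = 5662485139320
k=3:  x_3 = 7838695·122890278606049+471·361188·5662485139320 = 1926598824915678693415,  y_3 = 7838695·5662485139320+361188·122890278606049 = 88772987898323613612
k=4:  x_4 = 7838695·1926598824915678693415+471·361188·88772987898323613612 = 30204041151744689101078780801,  y_4 = 7838695·88772987898323613612+361188·1926598824915678693415 = 1391728752747293974319493360
k=5:  x_5 = 7838695·30204041151744689101078780801+471·361188·1391728752747293974319493360 = 473520532711948744867536551663095975,  y_5 = 7838695·1391728752747293974319493360+361188·30204041151744689101078780801 = 21818674431032810307068783683516788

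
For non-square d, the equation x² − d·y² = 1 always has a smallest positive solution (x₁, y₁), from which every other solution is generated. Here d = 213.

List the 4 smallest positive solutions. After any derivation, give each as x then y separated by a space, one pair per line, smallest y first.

d=213: √d = [14; 1,1,2,6,1,8,1,6,2,1,1,28] (ℓ=12, even), read p_11/q_11
k=0  a_k=14  p_k/q_k = 14/1
…
k=3  a_k=2  p_k/q_k = 73/5
…
k=5  a_k=1  p_k/q_k = 540/37
…
k=7  a_k=1  p_k/q_k = 5327/365
…
k=10  a_k=1  p_k/q_k = 115574/7919
k=11  a_k=1  p_k/q_k = 194399/13320
(x₁, y₁) = (194399, 13320);  194399² − 213·13320² = 1 ✓
k=2:  x_2 = 194399·194399+213·13320·13320 = 75581942401,  y_2 = 194399·13320+13320·194399 = 5178789360
k=3:  x_3 = 194399·75581942401+213·13320·5178789360 = 29386108041429599,  y_3 = 194399·5178789360+13320·75581942401 = 2013502945575960
k=4:  x_4 = 194399·29386108041429599+213·13320·2013502945575960 = 11425260034216163289601,  y_4 = 194399·2013502945575960+13320·29386108041429599 = 782845918228863306720

194399 13320
75581942401 5178789360
29386108041429599 2013502945575960
11425260034216163289601 782845918228863306720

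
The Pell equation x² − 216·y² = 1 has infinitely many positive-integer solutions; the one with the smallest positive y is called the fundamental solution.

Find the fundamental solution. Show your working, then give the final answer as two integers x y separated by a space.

[14; 1,2,3,2,1,28] for √216; ℓ=6 ⇒ convergent index 5
k=0  a_k=14  p_k/q_k = 14/1
…
k=4  a_k=2  p_k/q_k = 338/23
k=5  a_k=1  p_k/q_k = 485/33
→ (485, 33).  Check: 485²=235225, 216·33²=235224, difference 1.

485 33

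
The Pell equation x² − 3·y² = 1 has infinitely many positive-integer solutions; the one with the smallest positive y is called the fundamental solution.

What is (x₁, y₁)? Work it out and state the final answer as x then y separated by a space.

2 1

d=3: √d = [1; 1,2] (ℓ=2, even), read p_1/q_1
k=0  a_k=1  p_k/q_k = 1/1
k=1  a_k=1  p_k/q_k = 2/1
fundamental: x₁=2, y₁=1  (since 4 − 3·1 = 1)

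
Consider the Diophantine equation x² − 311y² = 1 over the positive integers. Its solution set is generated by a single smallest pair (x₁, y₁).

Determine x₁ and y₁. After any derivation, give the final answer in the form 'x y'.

√311 → a₀=17, period (1,1,1,2,1,…,1,1,34); ℓ=16 even so k=15
k=0  a_k=17  p_k/q_k = 17/1
…
k=3  a_k=1  p_k/q_k = 53/3
…
k=5  a_k=1  p_k/q_k = 194/11
k=6  a_k=6  p_k/q_k = 1305/74
k=7  a_k=3  p_k/q_k = 4109/233
…
k=9  a_k=3  p_k/q_k = 217583/12338
k=10  a_k=6  p_k/q_k = 1376656/78063
…
k=12  a_k=2  p_k/q_k = 4565134/258865
k=13  a_k=1  p_k/q_k = 6159373/349266
k=14  a_k=1  p_k/q_k = 10724507/608131
k=15  a_k=1  p_k/q_k = 16883880/957397
→ (16883880, 957397).  Check: 16883880²=285065403854400, 311·957397²=285065403854399, difference 1.

16883880 957397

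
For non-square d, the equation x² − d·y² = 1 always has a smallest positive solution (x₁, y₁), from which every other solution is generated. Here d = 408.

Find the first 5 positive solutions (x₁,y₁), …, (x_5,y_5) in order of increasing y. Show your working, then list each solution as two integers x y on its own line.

101 5
20401 1010
4120901 204015
832401601 41210020
168141002501 8324220025

[20; 5,40] for √408; ℓ=2 ⇒ convergent index 1
step 0: (20, 1)  from 20·(1,0) + (0,1)
step 1: (101, 5)  from 5·(20,1) + (1,0)
fundamental: x₁=101, y₁=5  (since 10201 − 408·25 = 1)
n=2: (101,5)∘(101,5) = (101·101+408·5·5, 101·5+5·101) = (20401,1010)
n=3: (20401,1010)∘(101,5) = (101·20401+408·5·1010, 101·1010+5·20401) = (4120901,204015)
n=4: (4120901,204015)∘(101,5) = (101·4120901+408·5·204015, 101·204015+5·4120901) = (832401601,41210020)
n=5: (832401601,41210020)∘(101,5) = (101·832401601+408·5·41210020, 101·41210020+5·832401601) = (168141002501,8324220025)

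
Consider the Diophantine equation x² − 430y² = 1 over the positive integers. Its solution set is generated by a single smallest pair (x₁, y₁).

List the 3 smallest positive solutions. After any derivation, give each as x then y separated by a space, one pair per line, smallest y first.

2862251 138030
16384961574001 790153011060
93795745300289010251 4523232492118854090

d=430: √d = [20; 1,2,1,3,1,…,2,1,40] (ℓ=14, even), read p_13/q_13
k=0  a_k=20  p_k/q_k = 20/1
k=1  a_k=1  p_k/q_k = 21/1
…
k=5  a_k=1  p_k/q_k = 394/19
k=6  a_k=6  p_k/q_k = 2675/129
k=7  a_k=8  p_k/q_k = 21794/1051
k=8  a_k=6  p_k/q_k = 133439/6435
k=9  a_k=1  p_k/q_k = 155233/7486
k=10  a_k=3  p_k/q_k = 599138/28893
…
k=12  a_k=2  p_k/q_k = 2107880/101651
k=13  a_k=1  p_k/q_k = 2862251/138030
fundamental: x₁=2862251, y₁=138030  (since 8192480787001 − 430·19052280900 = 1)
n=2: (2862251,138030)∘(2862251,138030) = (2862251·2862251+430·138030·138030, 2862251·138030+138030·2862251) = (16384961574001,790153011060)
n=3: (16384961574001,790153011060)∘(2862251,138030) = (2862251·16384961574001+430·138030·790153011060, 2862251·790153011060+138030·16384961574001) = (93795745300289010251,4523232492118854090)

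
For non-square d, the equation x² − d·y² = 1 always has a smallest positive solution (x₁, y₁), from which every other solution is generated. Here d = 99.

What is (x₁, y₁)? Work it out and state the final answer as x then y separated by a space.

d=99: √d = [9; 1,18] (ℓ=2, even), read p_1/q_1
a_0=9:  p_0=9·1+0=9,  q_0=9·0+1=1
a_1=1:  p_1=1·9+1=10,  q_1=1·1+0=1
fundamental: x₁=10, y₁=1  (since 100 − 99·1 = 1)

10 1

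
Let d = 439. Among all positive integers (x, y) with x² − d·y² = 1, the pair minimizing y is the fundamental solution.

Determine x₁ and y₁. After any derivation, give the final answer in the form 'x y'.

[20; 1,19,1,40] for √439; ℓ=4 ⇒ convergent index 3
a_0=20:  p_0=20·1+0=20,  q_0=20·0+1=1
…
a_2=19:  p_2=19·21+20=419,  q_2=19·1+1=20
a_3=1:  p_3=1·419+21=440,  q_3=1·20+1=21
(x₁, y₁) = (440, 21);  440² − 439·21² = 1 ✓

440 21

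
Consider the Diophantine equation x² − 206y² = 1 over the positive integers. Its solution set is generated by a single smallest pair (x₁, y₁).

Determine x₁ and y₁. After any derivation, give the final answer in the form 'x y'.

59535 4148

d=206: √d = [14; 2,1,5,14,5,1,2,28] (ℓ=8, even), read p_7/q_7
i=0: a=14 ⇒ p=14, q=1
i=1: a=2 ⇒ p=29, q=2
i=2: a=1 ⇒ p=43, q=3
i=3: a=5 ⇒ p=244, q=17
i=4: a=14 ⇒ p=3459, q=241
i=5: a=5 ⇒ p=17539, q=1222
i=6: a=1 ⇒ p=20998, q=1463
i=7: a=2 ⇒ p=59535, q=4148
(x₁, y₁) = (59535, 4148);  59535² − 206·4148² = 1 ✓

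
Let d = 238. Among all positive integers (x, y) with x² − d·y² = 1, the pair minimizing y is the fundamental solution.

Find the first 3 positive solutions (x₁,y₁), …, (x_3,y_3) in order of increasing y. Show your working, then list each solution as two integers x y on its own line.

√238 → a₀=15, period (2,2,1,14,1,2,2,30); ℓ=8 even so k=7
a_0=15:  p_0=15·1+0=15,  q_0=15·0+1=1
…
a_2=2:  p_2=2·31+15=77,  q_2=2·2+1=5
a_3=1:  p_3=1·77+31=108,  q_3=1·5+2=7
a_4=14:  p_4=14·108+77=1589,  q_4=14·7+5=103
a_5=1:  p_5=1·1589+108=1697,  q_5=1·103+7=110
a_6=2:  p_6=2·1697+1589=4983,  q_6=2·110+103=323
a_7=2:  p_7=2·4983+1697=11663,  q_7=2·323+110=756
(x₁, y₁) = (11663, 756);  11663² − 238·756² = 1 ✓
k=2:  x_2 = 11663·11663+238·756·756 = 272051137,  y_2 = 11663·756+756·11663 = 17634456
k=3:  x_3 = 11663·272051137+238·756·17634456 = 6345864809999,  y_3 = 11663·17634456+756·272051137 = 411341319900

11663 756
272051137 17634456
6345864809999 411341319900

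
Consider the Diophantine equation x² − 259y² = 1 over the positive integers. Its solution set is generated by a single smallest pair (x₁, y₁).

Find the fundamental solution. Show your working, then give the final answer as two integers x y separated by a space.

847225 52644

d=259: √d = [16; 10,1,2,3,4,3,2,1,10,32] (ℓ=10, even), read p_9/q_9
step 0: (16, 1)  from 16·(1,0) + (0,1)
…
step 2: (177, 11)  from 1·(161,10) + (16,1)
…
step 8: (79196, 4921)  from 1·(55265,3434) + (23931,1487)
step 9: (847225, 52644)  from 10·(79196,4921) + (55265,3434)
(x₁, y₁) = (847225, 52644);  847225² − 259·52644² = 1 ✓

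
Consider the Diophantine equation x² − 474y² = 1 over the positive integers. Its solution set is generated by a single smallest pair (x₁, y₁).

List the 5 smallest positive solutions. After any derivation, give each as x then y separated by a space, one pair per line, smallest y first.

193549 8890
74922430801 3441301220
29002323118011949 1332120819650670
11226741274261267003201 515661305041693754440
4345849093754985611287088749 199611459857697448136564450

d=474: √d = [21; 1,3,2,1,1,…,3,1,42] (ℓ=14, even), read p_13/q_13
i=0: a=21 ⇒ p=21, q=1
i=1: a=1 ⇒ p=22, q=1
i=2: a=3 ⇒ p=87, q=4
…
i=4: a=1 ⇒ p=283, q=13
i=5: a=1 ⇒ p=479, q=22
…
i=8: a=1 ⇒ p=5813, q=267
i=9: a=1 ⇒ p=10864, q=499
i=10: a=1 ⇒ p=16677, q=766
i=11: a=2 ⇒ p=44218, q=2031
i=12: a=3 ⇒ p=149331, q=6859
i=13: a=1 ⇒ p=193549, q=8890
(x₁, y₁) = (193549, 8890);  193549² − 474·8890² = 1 ✓
k=2:  x_2 = 193549·193549+474·8890·8890 = 74922430801,  y_2 = 193549·8890+8890·193549 = 3441301220
k=3:  x_3 = 193549·74922430801+474·8890·3441301220 = 29002323118011949,  y_3 = 193549·3441301220+8890·74922430801 = 1332120819650670
k=4:  x_4 = 193549·29002323118011949+474·8890·1332120819650670 = 11226741274261267003201,  y_4 = 193549·1332120819650670+8890·29002323118011949 = 515661305041693754440
k=5:  x_5 = 193549·11226741274261267003201+474·8890·515661305041693754440 = 4345849093754985611287088749,  y_5 = 193549·515661305041693754440+8890·11226741274261267003201 = 199611459857697448136564450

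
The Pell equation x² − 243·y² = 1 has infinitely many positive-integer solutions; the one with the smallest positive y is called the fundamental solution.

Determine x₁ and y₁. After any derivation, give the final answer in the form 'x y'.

70226 4505

√243 → a₀=15, period (1,1,2,3,15,3,2,1,1,30); ℓ=10 even so k=9
i=0: a=15 ⇒ p=15, q=1
…
i=4: a=3 ⇒ p=265, q=17
…
i=6: a=3 ⇒ p=12424, q=797
…
i=8: a=1 ⇒ p=41325, q=2651
i=9: a=1 ⇒ p=70226, q=4505
(x₁, y₁) = (70226, 4505);  70226² − 243·4505² = 1 ✓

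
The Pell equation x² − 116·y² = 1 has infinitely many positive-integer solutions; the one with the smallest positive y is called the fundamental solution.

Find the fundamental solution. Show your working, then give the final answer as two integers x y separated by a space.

d=116: √d = [10; 1,3,2,1,4,1,2,3,1,20] (ℓ=10, even), read p_9/q_9
a_0=10:  p_0=10·1+0=10,  q_0=10·0+1=1
…
a_4=1:  p_4=1·97+43=140,  q_4=1·9+4=13
…
a_8=3:  p_8=3·2251+797=7550,  q_8=3·209+74=701
a_9=1:  p_9=1·7550+2251=9801,  q_9=1·701+209=910
fundamental: x₁=9801, y₁=910  (since 96059601 − 116·828100 = 1)

9801 910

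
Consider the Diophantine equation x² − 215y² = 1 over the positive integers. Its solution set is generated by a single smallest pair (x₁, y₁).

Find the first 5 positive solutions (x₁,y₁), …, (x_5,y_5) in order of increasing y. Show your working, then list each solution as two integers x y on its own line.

44 3
3871 264
340604 23229
29969281 2043888
2636956124 179838915

√215 → a₀=14, period (1,1,1,28); ℓ=4 even so k=3
k=0  a_k=14  p_k/q_k = 14/1
k=1  a_k=1  p_k/q_k = 15/1
k=2  a_k=1  p_k/q_k = 29/2
k=3  a_k=1  p_k/q_k = 44/3
(x₁, y₁) = (44, 3);  44² − 215·3² = 1 ✓
(44+3√215)^2 = 3871 + 264√215
(44+3√215)^3 = 340604 + 23229√215
(44+3√215)^4 = 29969281 + 2043888√215
(44+3√215)^5 = 2636956124 + 179838915√215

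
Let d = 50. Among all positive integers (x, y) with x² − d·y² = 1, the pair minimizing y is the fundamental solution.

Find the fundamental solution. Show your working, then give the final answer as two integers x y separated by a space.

√50 → a₀=7, period (14); ℓ=1 odd so k=1
k=0  a_k=7  p_k/q_k = 7/1
k=1  a_k=14  p_k/q_k = 99/14
→ (99, 14).  Check: 99²=9801, 50·14²=9800, difference 1.

99 14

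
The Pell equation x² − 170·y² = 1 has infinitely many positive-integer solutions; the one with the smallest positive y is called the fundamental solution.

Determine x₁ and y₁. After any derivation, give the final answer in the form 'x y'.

√170 → a₀=13, period (26); ℓ=1 odd so k=1
k=0  a_k=13  p_k/q_k = 13/1
k=1  a_k=26  p_k/q_k = 339/26
→ (339, 26).  Check: 339²=114921, 170·26²=114920, difference 1.

339 26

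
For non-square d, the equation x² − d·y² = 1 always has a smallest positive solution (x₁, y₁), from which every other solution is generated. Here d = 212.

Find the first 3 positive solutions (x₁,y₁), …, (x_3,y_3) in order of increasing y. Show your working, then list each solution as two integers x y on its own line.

66249 4550
8777860001 602865900
1163048894346249 79878526013650

√212 → a₀=14, period (1,1,3,1,1,…,1,1,28); ℓ=14 even so k=13
step 0: (14, 1)  from 14·(1,0) + (0,1)
…
step 3: (102, 7)  from 3·(29,2) + (15,1)
step 4: (131, 9)  from 1·(102,7) + (29,2)
step 5: (233, 16)  from 1·(131,9) + (102,7)
step 6: (364, 25)  from 1·(233,16) + (131,9)
step 7: (2417, 166)  from 6·(364,25) + (233,16)
step 8: (2781, 191)  from 1·(2417,166) + (364,25)
step 9: (5198, 357)  from 1·(2781,191) + (2417,166)
…
step 11: (29135, 2001)  from 3·(7979,548) + (5198,357)
step 12: (37114, 2549)  from 1·(29135,2001) + (7979,548)
step 13: (66249, 4550)  from 1·(37114,2549) + (29135,2001)
fundamental: x₁=66249, y₁=4550  (since 4388930001 − 212·20702500 = 1)
(66249+4550√212)^2 = 8777860001 + 602865900√212
(66249+4550√212)^3 = 1163048894346249 + 79878526013650√212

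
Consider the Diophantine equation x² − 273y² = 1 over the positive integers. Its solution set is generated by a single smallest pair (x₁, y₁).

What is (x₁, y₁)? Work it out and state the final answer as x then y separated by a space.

√273 = [16; 1,1,10,1,1,32, …], period ℓ=6 (even) → k=5
step 0: (16, 1)  from 16·(1,0) + (0,1)
step 1: (17, 1)  from 1·(16,1) + (1,0)
step 2: (33, 2)  from 1·(17,1) + (16,1)
…
step 4: (380, 23)  from 1·(347,21) + (33,2)
step 5: (727, 44)  from 1·(380,23) + (347,21)
→ (727, 44).  Check: 727²=528529, 273·44²=528528, difference 1.

727 44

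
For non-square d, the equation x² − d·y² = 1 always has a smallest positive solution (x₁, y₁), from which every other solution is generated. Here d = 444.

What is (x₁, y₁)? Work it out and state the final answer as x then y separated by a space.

[21; 14,42] for √444; ℓ=2 ⇒ convergent index 1
step 0: (21, 1)  from 21·(1,0) + (0,1)
step 1: (295, 14)  from 14·(21,1) + (1,0)
(x₁, y₁) = (295, 14);  295² − 444·14² = 1 ✓

295 14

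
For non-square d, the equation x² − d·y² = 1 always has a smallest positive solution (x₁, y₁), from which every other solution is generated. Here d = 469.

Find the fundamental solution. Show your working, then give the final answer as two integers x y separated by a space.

137215 6336

[21; 1,1,1,10,6,10,1,1,1,42] for √469; ℓ=10 ⇒ convergent index 9
i=0: a=21 ⇒ p=21, q=1
…
i=4: a=10 ⇒ p=693, q=32
…
i=6: a=10 ⇒ p=42923, q=1982
i=7: a=1 ⇒ p=47146, q=2177
i=8: a=1 ⇒ p=90069, q=4159
i=9: a=1 ⇒ p=137215, q=6336
(x₁, y₁) = (137215, 6336);  137215² − 469·6336² = 1 ✓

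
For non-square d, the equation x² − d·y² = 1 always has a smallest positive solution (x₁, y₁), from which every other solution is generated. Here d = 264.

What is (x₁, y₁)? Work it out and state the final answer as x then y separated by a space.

√264 → a₀=16, period (4,32); ℓ=2 even so k=1
i=0: a=16 ⇒ p=16, q=1
i=1: a=4 ⇒ p=65, q=4
fundamental: x₁=65, y₁=4  (since 4225 − 264·16 = 1)

65 4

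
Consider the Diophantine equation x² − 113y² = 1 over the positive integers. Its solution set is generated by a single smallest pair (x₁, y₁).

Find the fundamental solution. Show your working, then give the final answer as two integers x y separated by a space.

1204353 113296

√113 → a₀=10, period (1,1,1,2,2,1,1,1,20); ℓ=9 odd so k=17
a_0=10:  p_0=10·1+0=10,  q_0=10·0+1=1
a_1=1:  p_1=1·10+1=11,  q_1=1·1+0=1
a_2=1:  p_2=1·11+10=21,  q_2=1·1+1=2
a_3=1:  p_3=1·21+11=32,  q_3=1·2+1=3
a_4=2:  p_4=2·32+21=85,  q_4=2·3+2=8
…
a_7=1:  p_7=1·287+202=489,  q_7=1·27+19=46
a_8=1:  p_8=1·489+287=776,  q_8=1·46+27=73
a_9=20:  p_9=20·776+489=16009,  q_9=20·73+46=1506
…
a_11=1:  p_11=1·16785+16009=32794,  q_11=1·1579+1506=3085
a_12=1:  p_12=1·32794+16785=49579,  q_12=1·3085+1579=4664
a_13=2:  p_13=2·49579+32794=131952,  q_13=2·4664+3085=12413
a_14=2:  p_14=2·131952+49579=313483,  q_14=2·12413+4664=29490
a_15=1:  p_15=1·313483+131952=445435,  q_15=1·29490+12413=41903
a_16=1:  p_16=1·445435+313483=758918,  q_16=1·41903+29490=71393
a_17=1:  p_17=1·758918+445435=1204353,  q_17=1·71393+41903=113296
fundamental: x₁=1204353, y₁=113296  (since 1450466148609 − 113·12835983616 = 1)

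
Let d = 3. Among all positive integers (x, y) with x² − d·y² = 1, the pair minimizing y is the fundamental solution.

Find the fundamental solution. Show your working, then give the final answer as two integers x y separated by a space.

2 1

[1; 1,2] for √3; ℓ=2 ⇒ convergent index 1
k=0  a_k=1  p_k/q_k = 1/1
k=1  a_k=1  p_k/q_k = 2/1
fundamental: x₁=2, y₁=1  (since 4 − 3·1 = 1)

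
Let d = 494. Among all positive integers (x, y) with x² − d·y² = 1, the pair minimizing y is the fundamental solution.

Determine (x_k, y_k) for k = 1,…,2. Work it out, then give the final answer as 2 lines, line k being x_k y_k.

√494 → a₀=22, period (4,2,2,1,2,1,2,2,4,44); ℓ=10 even so k=9
a_0=22:  p_0=22·1+0=22,  q_0=22·0+1=1
a_1=4:  p_1=4·22+1=89,  q_1=4·1+0=4
a_2=2:  p_2=2·89+22=200,  q_2=2·4+1=9
a_3=2:  p_3=2·200+89=489,  q_3=2·9+4=22
…
a_6=1:  p_6=1·1867+689=2556,  q_6=1·84+31=115
a_7=2:  p_7=2·2556+1867=6979,  q_7=2·115+84=314
a_8=2:  p_8=2·6979+2556=16514,  q_8=2·314+115=743
a_9=4:  p_9=4·16514+6979=73035,  q_9=4·743+314=3286
→ (73035, 3286).  Check: 73035²=5334111225, 494·3286²=5334111224, difference 1.
(73035+3286√494)^2 = 10668222449 + 479986020√494

73035 3286
10668222449 479986020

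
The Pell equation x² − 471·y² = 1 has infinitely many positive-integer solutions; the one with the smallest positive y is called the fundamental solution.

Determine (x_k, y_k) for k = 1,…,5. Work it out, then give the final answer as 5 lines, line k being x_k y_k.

√471 = [21; 1,2,2,1,3,…,2,1,42, …], period ℓ=14 (even) → k=13
k=0  a_k=21  p_k/q_k = 21/1
k=1  a_k=1  p_k/q_k = 22/1
k=2  a_k=2  p_k/q_k = 65/3
k=3  a_k=2  p_k/q_k = 152/7
k=4  a_k=1  p_k/q_k = 217/10
k=5  a_k=3  p_k/q_k = 803/37
k=6  a_k=4  p_k/q_k = 3429/158
k=7  a_k=14  p_k/q_k = 48809/2249
k=8  a_k=4  p_k/q_k = 198665/9154
…
k=10  a_k=1  p_k/q_k = 843469/38865
k=11  a_k=2  p_k/q_k = 2331742/107441
k=12  a_k=2  p_k/q_k = 5506953/253747
k=13  a_k=1  p_k/q_k = 7838695/361188
(x₁, y₁) = (7838695, 361188);  7838695² − 471·361188² = 1 ✓
(7838695+361188√471)^2 = 122890278606049 + 5662485139320√471
(7838695+361188√471)^3 = 1926598824915678693415 + 88772987898323613612√471
(7838695+361188√471)^4 = 30204041151744689101078780801 + 1391728752747293974319493360√471
(7838695+361188√471)^5 = 473520532711948744867536551663095975 + 21818674431032810307068783683516788√471

7838695 361188
122890278606049 5662485139320
1926598824915678693415 88772987898323613612
30204041151744689101078780801 1391728752747293974319493360
473520532711948744867536551663095975 21818674431032810307068783683516788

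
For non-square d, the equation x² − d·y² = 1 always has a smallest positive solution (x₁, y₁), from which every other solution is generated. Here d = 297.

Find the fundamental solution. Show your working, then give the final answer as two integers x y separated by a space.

48599 2820

[17; 4,3,1,1,2,1,1,3,4,34] for √297; ℓ=10 ⇒ convergent index 9
step 0: (17, 1)  from 17·(1,0) + (0,1)
step 1: (69, 4)  from 4·(17,1) + (1,0)
step 2: (224, 13)  from 3·(69,4) + (17,1)
step 3: (293, 17)  from 1·(224,13) + (69,4)
step 4: (517, 30)  from 1·(293,17) + (224,13)
step 5: (1327, 77)  from 2·(517,30) + (293,17)
step 6: (1844, 107)  from 1·(1327,77) + (517,30)
step 7: (3171, 184)  from 1·(1844,107) + (1327,77)
step 8: (11357, 659)  from 3·(3171,184) + (1844,107)
step 9: (48599, 2820)  from 4·(11357,659) + (3171,184)
fundamental: x₁=48599, y₁=2820  (since 2361862801 − 297·7952400 = 1)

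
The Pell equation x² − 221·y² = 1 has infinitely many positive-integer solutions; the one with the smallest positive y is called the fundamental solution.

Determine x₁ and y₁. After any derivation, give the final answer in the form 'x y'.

√221 → a₀=14, period (1,6,2,6,1,28); ℓ=6 even so k=5
step 0: (14, 1)  from 14·(1,0) + (0,1)
step 1: (15, 1)  from 1·(14,1) + (1,0)
step 2: (104, 7)  from 6·(15,1) + (14,1)
…
step 4: (1442, 97)  from 6·(223,15) + (104,7)
step 5: (1665, 112)  from 1·(1442,97) + (223,15)
→ (1665, 112).  Check: 1665²=2772225, 221·112²=2772224, difference 1.

1665 112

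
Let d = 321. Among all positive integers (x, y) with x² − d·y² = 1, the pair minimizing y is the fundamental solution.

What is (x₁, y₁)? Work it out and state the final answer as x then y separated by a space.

√321 → a₀=17, period (1,10,1,34); ℓ=4 even so k=3
a_0=17:  p_0=17·1+0=17,  q_0=17·0+1=1
…
a_2=10:  p_2=10·18+17=197,  q_2=10·1+1=11
a_3=1:  p_3=1·197+18=215,  q_3=1·11+1=12
→ (215, 12).  Check: 215²=46225, 321·12²=46224, difference 1.

215 12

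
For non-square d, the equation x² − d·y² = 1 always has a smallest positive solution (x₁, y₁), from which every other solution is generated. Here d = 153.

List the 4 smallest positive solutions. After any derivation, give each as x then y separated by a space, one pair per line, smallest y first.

[12; 2,1,2,2,2,1,2,24] for √153; ℓ=8 ⇒ convergent index 7
a_0=12:  p_0=12·1+0=12,  q_0=12·0+1=1
…
a_6=1:  p_6=1·569+235=804,  q_6=1·46+19=65
a_7=2:  p_7=2·804+569=2177,  q_7=2·65+46=176
fundamental: x₁=2177, y₁=176  (since 4739329 − 153·30976 = 1)
n=2: (2177,176)∘(2177,176) = (2177·2177+153·176·176, 2177·176+176·2177) = (9478657,766304)
n=3: (9478657,766304)∘(2177,176) = (2177·9478657+153·176·766304, 2177·766304+176·9478657) = (41270070401,3336487440)
n=4: (41270070401,3336487440)∘(2177,176) = (2177·41270070401+153·176·3336487440, 2177·3336487440+176·41270070401) = (179689877047297,14527065547456)

2177 176
9478657 766304
41270070401 3336487440
179689877047297 14527065547456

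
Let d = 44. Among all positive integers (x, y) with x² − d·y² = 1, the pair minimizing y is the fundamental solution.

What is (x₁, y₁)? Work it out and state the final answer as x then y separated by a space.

d=44: √d = [6; 1,1,1,2,1,1,1,12] (ℓ=8, even), read p_7/q_7
step 0: (6, 1)  from 6·(1,0) + (0,1)
…
step 6: (126, 19)  from 1·(73,11) + (53,8)
step 7: (199, 30)  from 1·(126,19) + (73,11)
(x₁, y₁) = (199, 30);  199² − 44·30² = 1 ✓

199 30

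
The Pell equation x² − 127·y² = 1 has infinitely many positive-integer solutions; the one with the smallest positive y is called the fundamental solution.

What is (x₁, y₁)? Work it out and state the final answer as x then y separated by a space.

√127 = [11; 3,1,2,2,7,11,7,2,2,1,3,22, …], period ℓ=12 (even) → k=11
step 0: (11, 1)  from 11·(1,0) + (0,1)
step 1: (34, 3)  from 3·(11,1) + (1,0)
…
step 3: (124, 11)  from 2·(45,4) + (34,3)
step 4: (293, 26)  from 2·(124,11) + (45,4)
step 5: (2175, 193)  from 7·(293,26) + (124,11)
step 6: (24218, 2149)  from 11·(2175,193) + (293,26)
step 7: (171701, 15236)  from 7·(24218,2149) + (2175,193)
step 8: (367620, 32621)  from 2·(171701,15236) + (24218,2149)
step 9: (906941, 80478)  from 2·(367620,32621) + (171701,15236)
step 10: (1274561, 113099)  from 1·(906941,80478) + (367620,32621)
step 11: (4730624, 419775)  from 3·(1274561,113099) + (906941,80478)
fundamental: x₁=4730624, y₁=419775  (since 22378803429376 − 127·176211050625 = 1)

4730624 419775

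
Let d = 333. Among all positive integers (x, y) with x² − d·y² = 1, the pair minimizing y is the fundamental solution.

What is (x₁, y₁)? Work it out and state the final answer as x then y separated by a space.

√333 → a₀=18, period (4,36); ℓ=2 even so k=1
a_0=18:  p_0=18·1+0=18,  q_0=18·0+1=1
a_1=4:  p_1=4·18+1=73,  q_1=4·1+0=4
→ (73, 4).  Check: 73²=5329, 333·4²=5328, difference 1.

73 4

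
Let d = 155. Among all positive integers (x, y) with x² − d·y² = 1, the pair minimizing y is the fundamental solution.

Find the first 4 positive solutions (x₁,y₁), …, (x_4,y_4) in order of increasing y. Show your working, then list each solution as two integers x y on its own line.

249 20
124001 9960
61752249 4960060
30752496001 2470099920

d=155: √d = [12; 2,4,2,24] (ℓ=4, even), read p_3/q_3
step 0: (12, 1)  from 12·(1,0) + (0,1)
step 1: (25, 2)  from 2·(12,1) + (1,0)
step 2: (112, 9)  from 4·(25,2) + (12,1)
step 3: (249, 20)  from 2·(112,9) + (25,2)
(x₁, y₁) = (249, 20);  249² − 155·20² = 1 ✓
n=2: (249,20)∘(249,20) = (249·249+155·20·20, 249·20+20·249) = (124001,9960)
n=3: (124001,9960)∘(249,20) = (249·124001+155·20·9960, 249·9960+20·124001) = (61752249,4960060)
n=4: (61752249,4960060)∘(249,20) = (249·61752249+155·20·4960060, 249·4960060+20·61752249) = (30752496001,2470099920)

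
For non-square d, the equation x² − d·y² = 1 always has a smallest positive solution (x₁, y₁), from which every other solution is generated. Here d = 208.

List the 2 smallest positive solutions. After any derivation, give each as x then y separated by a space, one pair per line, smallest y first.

√208 = [14; 2,2,1,2,2,28, …], period ℓ=6 (even) → k=5
step 0: (14, 1)  from 14·(1,0) + (0,1)
…
step 2: (72, 5)  from 2·(29,2) + (14,1)
step 3: (101, 7)  from 1·(72,5) + (29,2)
step 4: (274, 19)  from 2·(101,7) + (72,5)
step 5: (649, 45)  from 2·(274,19) + (101,7)
fundamental: x₁=649, y₁=45  (since 421201 − 208·2025 = 1)
k=2:  x_2 = 649·649+208·45·45 = 842401,  y_2 = 649·45+45·649 = 58410

649 45
842401 58410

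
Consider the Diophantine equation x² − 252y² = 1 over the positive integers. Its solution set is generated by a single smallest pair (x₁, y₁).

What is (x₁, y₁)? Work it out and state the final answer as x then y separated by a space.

√252 = [15; 1,6,1,30, …], period ℓ=4 (even) → k=3
i=0: a=15 ⇒ p=15, q=1
…
i=2: a=6 ⇒ p=111, q=7
i=3: a=1 ⇒ p=127, q=8
fundamental: x₁=127, y₁=8  (since 16129 − 252·64 = 1)

127 8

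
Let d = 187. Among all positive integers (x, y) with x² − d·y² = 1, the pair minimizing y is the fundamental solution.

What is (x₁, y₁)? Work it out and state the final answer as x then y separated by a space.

1682 123

d=187: √d = [13; 1,2,13,2,1,26] (ℓ=6, even), read p_5/q_5
k=0  a_k=13  p_k/q_k = 13/1
k=1  a_k=1  p_k/q_k = 14/1
…
k=3  a_k=13  p_k/q_k = 547/40
k=4  a_k=2  p_k/q_k = 1135/83
k=5  a_k=1  p_k/q_k = 1682/123
fundamental: x₁=1682, y₁=123  (since 2829124 − 187·15129 = 1)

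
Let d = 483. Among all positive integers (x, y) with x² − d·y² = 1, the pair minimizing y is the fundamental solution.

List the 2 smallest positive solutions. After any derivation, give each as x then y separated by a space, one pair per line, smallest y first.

√483 = [21; 1,42, …], period ℓ=2 (even) → k=1
i=0: a=21 ⇒ p=21, q=1
i=1: a=1 ⇒ p=22, q=1
(x₁, y₁) = (22, 1);  22² − 483·1² = 1 ✓
(22+1√483)^2 = 967 + 44√483

22 1
967 44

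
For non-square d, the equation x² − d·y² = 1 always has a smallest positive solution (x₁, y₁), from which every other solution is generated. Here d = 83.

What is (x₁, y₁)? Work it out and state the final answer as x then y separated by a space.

82 9

[9; 9,18] for √83; ℓ=2 ⇒ convergent index 1
i=0: a=9 ⇒ p=9, q=1
i=1: a=9 ⇒ p=82, q=9
(x₁, y₁) = (82, 9);  82² − 83·9² = 1 ✓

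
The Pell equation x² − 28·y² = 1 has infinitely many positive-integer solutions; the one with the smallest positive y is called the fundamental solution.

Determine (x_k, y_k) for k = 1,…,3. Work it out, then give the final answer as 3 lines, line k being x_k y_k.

127 24
32257 6096
8193151 1548360

√28 = [5; 3,2,3,10, …], period ℓ=4 (even) → k=3
k=0  a_k=5  p_k/q_k = 5/1
k=1  a_k=3  p_k/q_k = 16/3
k=2  a_k=2  p_k/q_k = 37/7
k=3  a_k=3  p_k/q_k = 127/24
fundamental: x₁=127, y₁=24  (since 16129 − 28·576 = 1)
(x_2, y_2) = (127·127 + 28·24·24, 127·24 + 24·127) = (32257, 6096)
(x_3, y_3) = (127·32257 + 28·24·6096, 127·6096 + 24·32257) = (8193151, 1548360)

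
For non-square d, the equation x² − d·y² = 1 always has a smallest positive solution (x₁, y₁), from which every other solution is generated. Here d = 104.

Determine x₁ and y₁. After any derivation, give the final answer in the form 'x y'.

√104 = [10; 5,20, …], period ℓ=2 (even) → k=1
i=0: a=10 ⇒ p=10, q=1
i=1: a=5 ⇒ p=51, q=5
fundamental: x₁=51, y₁=5  (since 2601 − 104·25 = 1)

51 5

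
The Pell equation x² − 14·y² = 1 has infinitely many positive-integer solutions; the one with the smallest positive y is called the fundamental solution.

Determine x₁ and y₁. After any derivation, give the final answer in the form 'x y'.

15 4

√14 = [3; 1,2,1,6, …], period ℓ=4 (even) → k=3
a_0=3:  p_0=3·1+0=3,  q_0=3·0+1=1
a_1=1:  p_1=1·3+1=4,  q_1=1·1+0=1
a_2=2:  p_2=2·4+3=11,  q_2=2·1+1=3
a_3=1:  p_3=1·11+4=15,  q_3=1·3+1=4
(x₁, y₁) = (15, 4);  15² − 14·4² = 1 ✓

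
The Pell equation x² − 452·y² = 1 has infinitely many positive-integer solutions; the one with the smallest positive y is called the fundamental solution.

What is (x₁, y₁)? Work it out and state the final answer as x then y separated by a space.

1204353 56648

[21; 3,1,5,3,10,3,5,1,3,42] for √452; ℓ=10 ⇒ convergent index 9
i=0: a=21 ⇒ p=21, q=1
i=1: a=3 ⇒ p=64, q=3
i=2: a=1 ⇒ p=85, q=4
i=3: a=5 ⇒ p=489, q=23
i=4: a=3 ⇒ p=1552, q=73
i=5: a=10 ⇒ p=16009, q=753
i=6: a=3 ⇒ p=49579, q=2332
i=7: a=5 ⇒ p=263904, q=12413
i=8: a=1 ⇒ p=313483, q=14745
i=9: a=3 ⇒ p=1204353, q=56648
→ (1204353, 56648).  Check: 1204353²=1450466148609, 452·56648²=1450466148608, difference 1.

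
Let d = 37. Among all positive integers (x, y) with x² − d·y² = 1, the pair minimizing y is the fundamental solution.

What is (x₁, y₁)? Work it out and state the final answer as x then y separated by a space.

√37 → a₀=6, period (12); ℓ=1 odd so k=1
k=0  a_k=6  p_k/q_k = 6/1
k=1  a_k=12  p_k/q_k = 73/12
fundamental: x₁=73, y₁=12  (since 5329 − 37·144 = 1)

73 12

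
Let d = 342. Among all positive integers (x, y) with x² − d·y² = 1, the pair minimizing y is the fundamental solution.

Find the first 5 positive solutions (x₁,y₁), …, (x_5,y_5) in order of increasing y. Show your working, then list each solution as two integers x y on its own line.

√342 → a₀=18, period (2,36); ℓ=2 even so k=1
i=0: a=18 ⇒ p=18, q=1
i=1: a=2 ⇒ p=37, q=2
(x₁, y₁) = (37, 2);  37² − 342·2² = 1 ✓
k=2:  x_2 = 37·37+342·2·2 = 2737,  y_2 = 37·2+2·37 = 148
k=3:  x_3 = 37·2737+342·2·148 = 202501,  y_3 = 37·148+2·2737 = 10950
k=4:  x_4 = 37·202501+342·2·10950 = 14982337,  y_4 = 37·10950+2·202501 = 810152
k=5:  x_5 = 37·14982337+342·2·810152 = 1108490437,  y_5 = 37·810152+2·14982337 = 59940298

37 2
2737 148
202501 10950
14982337 810152
1108490437 59940298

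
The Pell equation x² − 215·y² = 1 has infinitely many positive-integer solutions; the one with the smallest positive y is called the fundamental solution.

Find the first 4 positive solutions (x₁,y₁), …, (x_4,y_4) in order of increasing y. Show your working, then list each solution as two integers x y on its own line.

d=215: √d = [14; 1,1,1,28] (ℓ=4, even), read p_3/q_3
k=0  a_k=14  p_k/q_k = 14/1
k=1  a_k=1  p_k/q_k = 15/1
k=2  a_k=1  p_k/q_k = 29/2
k=3  a_k=1  p_k/q_k = 44/3
→ (44, 3).  Check: 44²=1936, 215·3²=1935, difference 1.
n=2: (44,3)∘(44,3) = (44·44+215·3·3, 44·3+3·44) = (3871,264)
n=3: (3871,264)∘(44,3) = (44·3871+215·3·264, 44·264+3·3871) = (340604,23229)
n=4: (340604,23229)∘(44,3) = (44·340604+215·3·23229, 44·23229+3·340604) = (29969281,2043888)

44 3
3871 264
340604 23229
29969281 2043888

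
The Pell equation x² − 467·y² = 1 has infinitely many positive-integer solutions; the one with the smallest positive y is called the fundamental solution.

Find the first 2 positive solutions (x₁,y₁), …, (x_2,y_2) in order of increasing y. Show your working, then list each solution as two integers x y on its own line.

d=467: √d = [21; 1,1,1,1,3,…,1,1,42] (ℓ=14, even), read p_13/q_13
step 0: (21, 1)  from 21·(1,0) + (0,1)
step 1: (22, 1)  from 1·(21,1) + (1,0)
step 2: (43, 2)  from 1·(22,1) + (21,1)
step 3: (65, 3)  from 1·(43,2) + (22,1)
…
step 5: (389, 18)  from 3·(108,5) + (65,3)
step 6: (1275, 59)  from 3·(389,18) + (108,5)
…
step 8: (82767, 3830)  from 3·(27164,1257) + (1275,59)
…
step 10: (358232, 16577)  from 1·(275465,12747) + (82767,3830)
step 11: (633697, 29324)  from 1·(358232,16577) + (275465,12747)
step 12: (991929, 45901)  from 1·(633697,29324) + (358232,16577)
step 13: (1625626, 75225)  from 1·(991929,45901) + (633697,29324)
(x₁, y₁) = (1625626, 75225);  1625626² − 467·75225² = 1 ✓
k=2:  x_2 = 1625626·1625626+467·75225·75225 = 5285319783751,  y_2 = 1625626·75225+75225·1625626 = 244575431700

1625626 75225
5285319783751 244575431700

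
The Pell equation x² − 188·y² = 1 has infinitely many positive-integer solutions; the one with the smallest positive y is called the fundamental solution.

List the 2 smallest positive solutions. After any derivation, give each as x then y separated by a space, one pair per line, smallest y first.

4607 336
42448897 3095904

√188 = [13; 1,2,2,6,2,2,1,26, …], period ℓ=8 (even) → k=7
i=0: a=13 ⇒ p=13, q=1
i=1: a=1 ⇒ p=14, q=1
i=2: a=2 ⇒ p=41, q=3
…
i=4: a=6 ⇒ p=617, q=45
i=5: a=2 ⇒ p=1330, q=97
i=6: a=2 ⇒ p=3277, q=239
i=7: a=1 ⇒ p=4607, q=336
fundamental: x₁=4607, y₁=336  (since 21224449 − 188·112896 = 1)
(4607+336√188)^2 = 42448897 + 3095904√188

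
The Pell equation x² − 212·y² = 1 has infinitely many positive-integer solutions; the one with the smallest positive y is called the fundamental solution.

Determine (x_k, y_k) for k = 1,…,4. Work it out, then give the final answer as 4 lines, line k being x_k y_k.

d=212: √d = [14; 1,1,3,1,1,…,1,1,28] (ℓ=14, even), read p_13/q_13
step 0: (14, 1)  from 14·(1,0) + (0,1)
…
step 2: (29, 2)  from 1·(15,1) + (14,1)
step 3: (102, 7)  from 3·(29,2) + (15,1)
step 4: (131, 9)  from 1·(102,7) + (29,2)
…
step 6: (364, 25)  from 1·(233,16) + (131,9)
step 7: (2417, 166)  from 6·(364,25) + (233,16)
step 8: (2781, 191)  from 1·(2417,166) + (364,25)
step 9: (5198, 357)  from 1·(2781,191) + (2417,166)
step 10: (7979, 548)  from 1·(5198,357) + (2781,191)
step 11: (29135, 2001)  from 3·(7979,548) + (5198,357)
step 12: (37114, 2549)  from 1·(29135,2001) + (7979,548)
step 13: (66249, 4550)  from 1·(37114,2549) + (29135,2001)
→ (66249, 4550).  Check: 66249²=4388930001, 212·4550²=4388930000, difference 1.
(x_2, y_2) = (66249·66249 + 212·4550·4550, 66249·4550 + 4550·66249) = (8777860001, 602865900)
(x_3, y_3) = (66249·8777860001 + 212·4550·602865900, 66249·602865900 + 4550·8777860001) = (1163048894346249, 79878526013650)
(x_4, y_4) = (66249·1163048894346249 + 212·4550·79878526013650, 66249·79878526013650 + 4550·1163048894346249) = (154101652394311440001, 10583744939153731800)

66249 4550
8777860001 602865900
1163048894346249 79878526013650
154101652394311440001 10583744939153731800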